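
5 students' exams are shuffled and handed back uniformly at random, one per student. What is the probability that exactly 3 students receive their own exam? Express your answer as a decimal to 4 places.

0.0833

Choose which 3 of the 5 are fixed: C(5,3) = 10 ways.
The remaining 2 must have no fixed point: D(2) = 1.
P = 10·1/120 = 1/12 ≈ 0.0833.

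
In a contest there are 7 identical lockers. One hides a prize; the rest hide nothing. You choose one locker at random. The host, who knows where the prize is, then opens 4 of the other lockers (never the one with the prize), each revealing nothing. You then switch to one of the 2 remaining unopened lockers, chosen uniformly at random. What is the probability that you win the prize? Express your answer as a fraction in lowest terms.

Your original locker holds the prize with probability 1/7, so the other 6 collectively hold it with probability 6/7.
The host can always find 4 empty lockers to open, so the reveals don't change that 6/7; it is now spread over the 2 remaining unopened lockers.
P(win by switching) = (6/7) · (1/2) = 3/7.

3/7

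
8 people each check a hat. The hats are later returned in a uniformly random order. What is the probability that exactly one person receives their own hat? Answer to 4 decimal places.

0.3679

Choose which one is fixed: C(8,1) = 8 ways.
The remaining 7 must have no fixed point: D(7) = 1854.
P = 8·1854/40320 = 103/280 ≈ 0.3679.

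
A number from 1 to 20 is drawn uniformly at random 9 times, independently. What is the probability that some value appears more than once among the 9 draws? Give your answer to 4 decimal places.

0.8810

P(all 9 different) = 20/20 · 19/20 · ··· · 12/20 ≈ 0.1190.
P(at least two equal) = 1 − 0.1190 = 0.8810.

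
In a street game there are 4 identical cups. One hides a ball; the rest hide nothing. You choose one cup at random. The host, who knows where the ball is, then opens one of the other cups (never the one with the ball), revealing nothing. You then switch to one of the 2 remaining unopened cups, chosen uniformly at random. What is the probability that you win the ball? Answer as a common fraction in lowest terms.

3/8

Your original cup holds the ball with probability 1/4, so the other 3 collectively hold it with probability 3/4.
The host can always find an empty cup to open, so this doesn't change that 3/4; it is now spread over the 2 remaining unopened cups.
P(win by switching) = (3/4) · (1/2) = 3/8.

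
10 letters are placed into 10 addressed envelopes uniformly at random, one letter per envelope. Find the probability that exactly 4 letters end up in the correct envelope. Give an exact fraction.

Choose which 4 of the 10 are fixed: C(10,4) = 210 ways.
The remaining 6 must have no fixed point: D(6) = 265.
P = 210·265/3628800 = 53/3456.

53/3456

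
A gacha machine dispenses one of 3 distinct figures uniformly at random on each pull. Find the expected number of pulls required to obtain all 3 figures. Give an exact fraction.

11/2

After i distinct types are collected, each trial gives a new one with probability (3−i)/3, so the expected wait for the next new type is 3/(3−i).
E = 3/3 + 3/2 + 3/1 = 11/2.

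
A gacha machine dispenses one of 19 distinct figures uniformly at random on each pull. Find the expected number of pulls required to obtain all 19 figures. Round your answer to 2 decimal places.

67.41

After i distinct types are collected, each trial gives a new one with probability (19−i)/19, so the expected wait for the next new type is 19/(19−i).
E = 19/19 + 19/18 + 19/17 + 19/16 + 19/15 + 19/14 + 19/13 + 19/12 + 19/11 + 19/10 + 19/9 + 19/8 + 19/7 + 19/6 + 19/5 + 19/4 + 19/3 + 19/2 + 19/1 = 275295799/4084080 ≈ 67.41.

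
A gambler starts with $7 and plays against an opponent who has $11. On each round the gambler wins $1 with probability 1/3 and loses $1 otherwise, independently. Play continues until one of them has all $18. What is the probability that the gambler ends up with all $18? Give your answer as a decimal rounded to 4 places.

0.0005

Let r = q/p = (2/3)/(1/3) = 2. The recurrence P(i) = p·P(i+1) + q·P(i−1) with P(0)=0, P(18)=1 gives P(i) = (1 − r^i)/(1 − r^18).
P(7) = (1 − (2)^7) / (1 − (2)^18) = 127/262143 ≈ 0.0005.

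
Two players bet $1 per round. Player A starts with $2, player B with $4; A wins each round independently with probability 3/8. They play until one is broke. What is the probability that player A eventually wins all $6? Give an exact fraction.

81/931

Let r = q/p = (5/8)/(3/8) = 5/3. The recurrence P(i) = p·P(i+1) + q·P(i−1) with P(0)=0, P(6)=1 gives P(i) = (1 − r^i)/(1 − r^6).
P(2) = (1 − (5/3)^2) / (1 − (5/3)^6) = 81/931.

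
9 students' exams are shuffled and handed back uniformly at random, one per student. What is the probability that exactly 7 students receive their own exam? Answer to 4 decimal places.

0.0001

Choose which 7 of the 9 are fixed: C(9,7) = 36 ways.
The remaining 2 must have no fixed point: D(2) = 1.
P = 36·1/362880 = 1/10080 ≈ 0.0001.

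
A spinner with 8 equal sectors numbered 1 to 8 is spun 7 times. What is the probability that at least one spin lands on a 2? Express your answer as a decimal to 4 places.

0.6073

P(no spin lands on a 2) = (7/8)^7 ≈ 0.3927.
P(at least one) = 1 − 0.3927 = 0.6073.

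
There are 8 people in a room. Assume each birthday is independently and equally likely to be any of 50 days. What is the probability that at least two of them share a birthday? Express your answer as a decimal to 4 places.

0.4458

It's easier to compute the probability that all 8 are distinct.
P(all distinct) = 50/50 · 49/50 · ··· · 43/50 ≈ 0.5542.
So the probability of at least one match is 1 − 0.5542 = 0.4458.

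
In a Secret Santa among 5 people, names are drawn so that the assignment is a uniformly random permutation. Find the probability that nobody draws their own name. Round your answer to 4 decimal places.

This is the derangement probability: permutations of 5 with no fixed point.
D(5) = 5! · (1 − 1/1! + 1/2! − ··· + (−1)^5/5!) = 44.
P = 44/120 = 11/30 ≈ 0.3667.

0.3667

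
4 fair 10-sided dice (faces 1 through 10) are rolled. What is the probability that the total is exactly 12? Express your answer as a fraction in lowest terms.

33/2000

There are 10^4 = 10000 equally likely outcomes.
The number of ordered 4-tuples from {1,…,10} summing to 12 is 165.
P(sum = 12) = 165/10000 = 33/2000.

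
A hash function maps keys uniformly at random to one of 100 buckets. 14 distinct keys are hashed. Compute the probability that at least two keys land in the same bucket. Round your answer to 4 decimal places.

0.6148

It's easier to compute the probability that all 14 are distinct.
P(all distinct) = 100/100 · 99/100 · ··· · 87/100 ≈ 0.3852.
So the probability of at least one match is 1 − 0.3852 = 0.6148.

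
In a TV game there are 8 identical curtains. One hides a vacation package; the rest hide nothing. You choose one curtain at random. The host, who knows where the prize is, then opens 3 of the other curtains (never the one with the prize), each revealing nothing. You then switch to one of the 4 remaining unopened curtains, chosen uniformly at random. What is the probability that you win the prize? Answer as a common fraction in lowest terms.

7/32

Your original curtain holds the prize with probability 1/8, so the other 7 collectively hold it with probability 7/8.
The host can always find 3 empty curtains to open, so the reveals don't change that 7/8; it is now spread over the 4 remaining unopened curtains.
P(win by switching) = (7/8) · (1/4) = 7/32.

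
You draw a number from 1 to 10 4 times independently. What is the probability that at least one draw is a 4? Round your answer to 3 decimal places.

0.344

P(no draw is a 4) = (9/10)^4 ≈ 0.656.
P(at least one) = 1 − 0.656 = 0.344.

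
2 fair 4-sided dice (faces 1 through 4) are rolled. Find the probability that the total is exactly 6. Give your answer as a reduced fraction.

There are 4^2 = 16 equally likely outcomes.
The number of ordered 2-tuples from {1,…,4} summing to 6 is 3.
P(sum = 6) = 3/16.

3/16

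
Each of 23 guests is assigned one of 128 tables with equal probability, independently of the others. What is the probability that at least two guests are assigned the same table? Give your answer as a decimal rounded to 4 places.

0.8780

It's easier to compute the probability that all 23 are distinct.
P(all distinct) = 128/128 · 127/128 · ··· · 106/128 ≈ 0.1220.
So the probability of at least one match is 1 − 0.1220 = 0.8780.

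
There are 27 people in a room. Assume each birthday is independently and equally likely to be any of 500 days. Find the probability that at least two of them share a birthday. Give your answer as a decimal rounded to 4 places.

It's easier to compute the probability that all 27 are distinct.
P(all distinct) = 500/500 · 499/500 · ··· · 474/500 ≈ 0.4893.
So the probability of at least one match is 1 − 0.4893 = 0.5107.

0.5107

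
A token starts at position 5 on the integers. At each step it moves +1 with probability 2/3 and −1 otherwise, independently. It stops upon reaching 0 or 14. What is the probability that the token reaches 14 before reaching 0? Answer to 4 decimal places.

Let r = q/p = (1/3)/(2/3) = 1/2. The recurrence P(i) = p·P(i+1) + q·P(i−1) with P(0)=0, P(14)=1 gives P(i) = (1 − r^i)/(1 − r^14).
P(5) = (1 − (1/2)^5) / (1 − (1/2)^14) = 15872/16383 ≈ 0.9688.

0.9688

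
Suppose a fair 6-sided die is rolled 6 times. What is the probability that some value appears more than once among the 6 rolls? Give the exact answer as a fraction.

319/324

P(all 6 different) = 6/6 · 5/6 · ··· · 1/6 = 5/324.
P(at least two equal) = 1 − 5/324 = 319/324.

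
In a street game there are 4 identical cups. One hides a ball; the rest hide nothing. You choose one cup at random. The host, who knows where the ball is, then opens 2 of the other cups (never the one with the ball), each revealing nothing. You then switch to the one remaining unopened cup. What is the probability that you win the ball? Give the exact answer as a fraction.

Your original cup holds the ball with probability 1/4, so the other 3 collectively hold it with probability 3/4.
The host can always find 2 empty cups to open, so the reveals don't change that 3/4; it is now spread over the 1 remaining unopened cup.
P(win by switching) = (3/4) · (1/1) = 3/4.

3/4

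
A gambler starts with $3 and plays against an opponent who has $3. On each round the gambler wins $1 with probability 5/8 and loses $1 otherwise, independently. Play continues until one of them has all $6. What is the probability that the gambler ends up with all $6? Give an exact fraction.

Let r = q/p = (3/8)/(5/8) = 3/5. The recurrence P(i) = p·P(i+1) + q·P(i−1) with P(0)=0, P(6)=1 gives P(i) = (1 − r^i)/(1 − r^6).
P(3) = (1 − (3/5)^3) / (1 − (3/5)^6) = 125/152.

125/152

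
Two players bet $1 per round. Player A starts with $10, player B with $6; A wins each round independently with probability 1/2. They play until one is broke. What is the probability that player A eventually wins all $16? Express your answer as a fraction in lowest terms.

5/8

With a fair step, P(i) = ½P(i−1) + ½P(i+1) with P(0)=0, P(16)=1 has the linear solution P(i) = i/16.
P(10) = 10/16 = 5/8.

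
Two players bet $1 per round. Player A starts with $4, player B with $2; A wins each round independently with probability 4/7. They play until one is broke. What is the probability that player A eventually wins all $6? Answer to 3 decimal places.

0.832

Let r = q/p = (3/7)/(4/7) = 3/4. The recurrence P(i) = p·P(i+1) + q·P(i−1) with P(0)=0, P(6)=1 gives P(i) = (1 − r^i)/(1 − r^6).
P(4) = (1 − (3/4)^4) / (1 − (3/4)^6) = 400/481 ≈ 0.832.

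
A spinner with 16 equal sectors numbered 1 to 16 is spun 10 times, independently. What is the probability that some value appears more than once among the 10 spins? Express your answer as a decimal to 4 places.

P(all 10 different) = 16/16 · 15/16 · ··· · 7/16 ≈ 0.0264.
P(at least two equal) = 1 − 0.0264 = 0.9736.

0.9736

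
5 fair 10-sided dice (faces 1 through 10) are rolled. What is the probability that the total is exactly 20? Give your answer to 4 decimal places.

There are 10^5 = 100000 equally likely outcomes.
The number of ordered 5-tuples from {1,…,10} summing to 20 is 3246.
P(sum = 20) = 3246/100000 = 1623/50000 ≈ 0.0325.

0.0325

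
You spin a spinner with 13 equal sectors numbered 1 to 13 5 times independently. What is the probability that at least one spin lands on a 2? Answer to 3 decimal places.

0.330

P(no spin lands on a 2) = (12/13)^5 ≈ 0.670.
P(at least one) = 1 − 0.670 = 0.330.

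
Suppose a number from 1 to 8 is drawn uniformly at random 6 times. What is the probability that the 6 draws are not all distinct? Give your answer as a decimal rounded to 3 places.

0.923

P(all 6 different) = 8/8 · 7/8 · ··· · 3/8 ≈ 0.077.
P(at least two equal) = 1 − 0.077 = 0.923.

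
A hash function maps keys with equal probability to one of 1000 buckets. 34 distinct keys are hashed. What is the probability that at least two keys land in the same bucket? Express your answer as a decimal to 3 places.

0.433

It's easier to compute the probability that all 34 are distinct.
P(all distinct) = 1000/1000 · 999/1000 · ··· · 967/1000 ≈ 0.567.
So the probability of at least one match is 1 − 0.567 = 0.433.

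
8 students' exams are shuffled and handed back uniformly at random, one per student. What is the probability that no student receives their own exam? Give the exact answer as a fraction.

This is the derangement probability: permutations of 8 with no fixed point.
D(8) = 8! · (1 − 1/1! + 1/2! − ··· + (−1)^8/8!) = 14833.
P = 14833/40320 = 2119/5760.

2119/5760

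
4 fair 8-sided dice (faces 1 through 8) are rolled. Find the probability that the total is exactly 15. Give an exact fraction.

There are 8^4 = 4096 equally likely outcomes.
The number of ordered 4-tuples from {1,…,8} summing to 15 is 284.
P(sum = 15) = 284/4096 = 71/1024.

71/1024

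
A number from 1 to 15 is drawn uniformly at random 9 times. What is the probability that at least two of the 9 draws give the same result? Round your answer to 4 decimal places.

0.9528

P(all 9 different) = 15/15 · 14/15 · ··· · 7/15 ≈ 0.0472.
P(at least two equal) = 1 − 0.0472 = 0.9528.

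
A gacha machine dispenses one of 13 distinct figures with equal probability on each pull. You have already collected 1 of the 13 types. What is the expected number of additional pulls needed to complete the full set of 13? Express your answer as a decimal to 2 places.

Starting from 1 distinct type, each trial gives a new one with probability (13−i)/13 when i types are held, so the wait for the next new type is 13/(13−i).
E = 13/12 + 13/11 + 13/10 + 13/9 + 13/8 + 13/7 + 13/6 + 13/5 + 13/4 + 13/3 + 13/2 + 13/1 = 1118273/27720 ≈ 40.34.

40.34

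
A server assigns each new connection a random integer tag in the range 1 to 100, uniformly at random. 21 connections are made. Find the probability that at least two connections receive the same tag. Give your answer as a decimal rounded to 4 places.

It's easier to compute the probability that all 21 are distinct.
P(all distinct) = 100/100 · 99/100 · ··· · 80/100 ≈ 0.1043.
So the probability of at least one match is 1 − 0.1043 = 0.8957.

0.8957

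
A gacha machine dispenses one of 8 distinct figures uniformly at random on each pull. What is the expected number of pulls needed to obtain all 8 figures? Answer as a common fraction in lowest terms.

After i distinct types are collected, each trial gives a new one with probability (8−i)/8, so the expected wait for the next new type is 8/(8−i).
E = 8/8 + 8/7 + 8/6 + 8/5 + 8/4 + 8/3 + 8/2 + 8/1 = 761/35.

761/35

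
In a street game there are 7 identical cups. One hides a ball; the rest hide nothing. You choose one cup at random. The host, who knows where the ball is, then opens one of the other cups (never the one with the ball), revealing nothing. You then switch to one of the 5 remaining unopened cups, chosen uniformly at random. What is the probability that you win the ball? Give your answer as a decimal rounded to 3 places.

Your original cup holds the ball with probability 1/7, so the other 6 collectively hold it with probability 6/7.
The host can always find an empty cup to open, so this doesn't change that 6/7; it is now spread over the 5 remaining unopened cups.
P(win by switching) = (6/7) · (1/5) = 6/35 ≈ 0.171.

0.171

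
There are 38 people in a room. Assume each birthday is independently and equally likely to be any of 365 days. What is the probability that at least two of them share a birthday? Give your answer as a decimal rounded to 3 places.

0.864

It's easier to compute the probability that all 38 are distinct.
P(all distinct) = 365/365 · 364/365 · ··· · 328/365 ≈ 0.136.
So the probability of at least one match is 1 − 0.136 = 0.864.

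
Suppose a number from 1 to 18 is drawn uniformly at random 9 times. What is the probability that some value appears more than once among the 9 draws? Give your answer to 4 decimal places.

P(all 9 different) = 18/18 · 17/18 · ··· · 10/18 ≈ 0.0889.
P(at least two equal) = 1 − 0.0889 = 0.9111.

0.9111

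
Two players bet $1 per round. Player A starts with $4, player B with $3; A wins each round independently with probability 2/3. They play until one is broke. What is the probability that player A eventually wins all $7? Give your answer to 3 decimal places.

0.945

Let r = q/p = (1/3)/(2/3) = 1/2. The recurrence P(i) = p·P(i+1) + q·P(i−1) with P(0)=0, P(7)=1 gives P(i) = (1 − r^i)/(1 − r^7).
P(4) = (1 − (1/2)^4) / (1 − (1/2)^7) = 120/127 ≈ 0.945.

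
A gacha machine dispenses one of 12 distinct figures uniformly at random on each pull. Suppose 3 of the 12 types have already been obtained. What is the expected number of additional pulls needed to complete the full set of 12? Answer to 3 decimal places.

Starting from 3 distinct types, each trial gives a new one with probability (12−i)/12 when i types are held, so the wait for the next new type is 12/(12−i).
E = 12/9 + 12/8 + 12/7 + 12/6 + 12/5 + 12/4 + 12/3 + 12/2 + 12/1 = 7129/210 ≈ 33.948.

33.948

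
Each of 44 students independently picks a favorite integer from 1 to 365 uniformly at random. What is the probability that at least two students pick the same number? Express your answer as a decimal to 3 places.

It's easier to compute the probability that all 44 are distinct.
P(all distinct) = 365/365 · 364/365 · ··· · 322/365 ≈ 0.067.
So the probability of at least one match is 1 − 0.067 = 0.933.

0.933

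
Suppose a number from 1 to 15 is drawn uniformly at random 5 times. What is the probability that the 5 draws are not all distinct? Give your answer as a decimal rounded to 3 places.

P(all 5 different) = 15/15 · 14/15 · ··· · 11/15 ≈ 0.475.
P(at least two equal) = 1 − 0.475 = 0.525.

0.525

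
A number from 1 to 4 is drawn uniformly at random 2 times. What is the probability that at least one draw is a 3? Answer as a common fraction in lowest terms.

P(no draw is a 3) = (3/4)^2 = 9/16.
P(at least one) = 1 − 9/16 = 7/16.

7/16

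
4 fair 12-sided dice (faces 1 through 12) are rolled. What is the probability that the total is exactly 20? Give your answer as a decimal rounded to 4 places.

0.0400

There are 12^4 = 20736 equally likely outcomes.
The number of ordered 4-tuples from {1,…,12} summing to 20 is 829.
P(sum = 20) = 829/20736 ≈ 0.0400.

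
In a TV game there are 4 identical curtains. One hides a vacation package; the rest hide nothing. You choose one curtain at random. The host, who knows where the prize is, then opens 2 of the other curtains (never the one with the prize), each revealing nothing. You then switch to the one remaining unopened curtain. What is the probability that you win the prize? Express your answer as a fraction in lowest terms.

3/4

Your original curtain holds the prize with probability 1/4, so the other 3 collectively hold it with probability 3/4.
The host can always find 2 empty curtains to open, so the reveals don't change that 3/4; it is now spread over the 1 remaining unopened curtain.
P(win by switching) = (3/4) · (1/1) = 3/4.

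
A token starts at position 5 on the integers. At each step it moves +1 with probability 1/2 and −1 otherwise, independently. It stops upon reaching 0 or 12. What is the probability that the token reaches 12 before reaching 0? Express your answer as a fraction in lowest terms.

With a fair step, P(i) = ½P(i−1) + ½P(i+1) with P(0)=0, P(12)=1 has the linear solution P(i) = i/12.
P(5) = 5/12.

5/12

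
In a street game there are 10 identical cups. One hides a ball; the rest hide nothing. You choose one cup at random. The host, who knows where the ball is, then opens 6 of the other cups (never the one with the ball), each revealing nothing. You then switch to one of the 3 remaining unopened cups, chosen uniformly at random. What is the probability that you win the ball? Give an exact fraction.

3/10

Your original cup holds the ball with probability 1/10, so the other 9 collectively hold it with probability 9/10.
The host can always find 6 empty cups to open, so the reveals don't change that 9/10; it is now spread over the 3 remaining unopened cups.
P(win by switching) = (9/10) · (1/3) = 3/10.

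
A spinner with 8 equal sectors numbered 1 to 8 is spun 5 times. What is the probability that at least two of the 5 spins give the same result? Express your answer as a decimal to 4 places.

P(all 5 different) = 8/8 · 7/8 · ··· · 4/8 ≈ 0.2051.
P(at least two equal) = 1 − 0.2051 = 0.7949.

0.7949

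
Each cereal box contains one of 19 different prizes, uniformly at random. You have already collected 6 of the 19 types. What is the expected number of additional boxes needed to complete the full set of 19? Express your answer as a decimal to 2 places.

60.42

Starting from 6 distinct types, each trial gives a new one with probability (19−i)/19 when i types are held, so the wait for the next new type is 19/(19−i).
E = 19/13 + 19/12 + 19/11 + 19/10 + 19/9 + 19/8 + 19/7 + 19/6 + 19/5 + 19/4 + 19/3 + 19/2 + 19/1 = 21773867/360360 ≈ 60.42.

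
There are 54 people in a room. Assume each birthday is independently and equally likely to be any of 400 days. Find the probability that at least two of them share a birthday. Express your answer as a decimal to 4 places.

It's easier to compute the probability that all 54 are distinct.
P(all distinct) = 400/400 · 399/400 · ··· · 347/400 ≈ 0.0236.
So the probability of at least one match is 1 − 0.0236 = 0.9764.

0.9764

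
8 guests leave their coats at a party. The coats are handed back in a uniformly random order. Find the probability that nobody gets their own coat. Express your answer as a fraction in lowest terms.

This is the derangement probability: permutations of 8 with no fixed point.
D(8) = 8! · (1 − 1/1! + 1/2! − ··· + (−1)^8/8!) = 14833.
P = 14833/40320 = 2119/5760.

2119/5760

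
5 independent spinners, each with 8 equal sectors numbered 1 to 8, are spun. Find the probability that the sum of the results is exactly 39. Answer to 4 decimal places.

0.0002

There are 8^5 = 32768 equally likely outcomes.
The number of ordered 5-tuples from {1,…,8} summing to 39 is 5.
P(sum = 39) = 5/32768 ≈ 0.0002.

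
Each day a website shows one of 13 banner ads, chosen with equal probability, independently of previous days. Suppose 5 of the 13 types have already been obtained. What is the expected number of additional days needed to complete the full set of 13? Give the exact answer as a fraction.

9893/280

Starting from 5 distinct types, each trial gives a new one with probability (13−i)/13 when i types are held, so the wait for the next new type is 13/(13−i).
E = 13/8 + 13/7 + 13/6 + 13/5 + 13/4 + 13/3 + 13/2 + 13/1 = 9893/280.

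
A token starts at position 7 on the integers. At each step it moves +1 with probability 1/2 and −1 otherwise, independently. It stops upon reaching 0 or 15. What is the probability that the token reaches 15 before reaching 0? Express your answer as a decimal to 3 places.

0.467

With a fair step, P(i) = ½P(i−1) + ½P(i+1) with P(0)=0, P(15)=1 has the linear solution P(i) = i/15.
P(7) = 7/15 ≈ 0.467.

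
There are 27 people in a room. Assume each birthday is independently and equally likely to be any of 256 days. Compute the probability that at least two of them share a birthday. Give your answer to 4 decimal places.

0.7585

It's easier to compute the probability that all 27 are distinct.
P(all distinct) = 256/256 · 255/256 · ··· · 230/256 ≈ 0.2415.
So the probability of at least one match is 1 − 0.2415 = 0.7585.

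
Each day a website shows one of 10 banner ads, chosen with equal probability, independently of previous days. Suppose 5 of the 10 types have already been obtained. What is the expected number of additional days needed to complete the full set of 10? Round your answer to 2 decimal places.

22.83

Starting from 5 distinct types, each trial gives a new one with probability (10−i)/10 when i types are held, so the wait for the next new type is 10/(10−i).
E = 10/5 + 10/4 + 10/3 + 10/2 + 10/1 = 137/6 ≈ 22.83.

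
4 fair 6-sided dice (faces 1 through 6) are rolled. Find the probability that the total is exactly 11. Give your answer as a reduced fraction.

13/162

There are 6^4 = 1296 equally likely outcomes.
The number of ordered 4-tuples from {1,…,6} summing to 11 is 104.
P(sum = 11) = 104/1296 = 13/162.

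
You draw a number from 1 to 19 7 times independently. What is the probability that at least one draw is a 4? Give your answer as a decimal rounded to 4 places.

P(no draw is a 4) = (18/19)^7 ≈ 0.6849.
P(at least one) = 1 − 0.6849 = 0.3151.

0.3151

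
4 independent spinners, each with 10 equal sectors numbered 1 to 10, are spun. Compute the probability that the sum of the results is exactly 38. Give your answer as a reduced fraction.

1/1000

There are 10^4 = 10000 equally likely outcomes.
The number of ordered 4-tuples from {1,…,10} summing to 38 is 10.
P(sum = 38) = 10/10000 = 1/1000.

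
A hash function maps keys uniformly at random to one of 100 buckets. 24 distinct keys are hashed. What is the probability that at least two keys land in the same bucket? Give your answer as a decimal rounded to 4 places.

0.9505

It's easier to compute the probability that all 24 are distinct.
P(all distinct) = 100/100 · 99/100 · ··· · 77/100 ≈ 0.0495.
So the probability of at least one match is 1 − 0.0495 = 0.9505.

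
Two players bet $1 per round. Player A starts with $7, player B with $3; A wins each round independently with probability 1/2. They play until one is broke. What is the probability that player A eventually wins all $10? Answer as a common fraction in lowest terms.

With a fair step, P(i) = ½P(i−1) + ½P(i+1) with P(0)=0, P(10)=1 has the linear solution P(i) = i/10.
P(7) = 7/10.

7/10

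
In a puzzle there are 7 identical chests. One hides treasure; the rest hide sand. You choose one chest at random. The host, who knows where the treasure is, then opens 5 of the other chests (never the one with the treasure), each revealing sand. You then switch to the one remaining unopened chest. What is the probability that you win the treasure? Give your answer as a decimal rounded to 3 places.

Your original chest holds the treasure with probability 1/7, so the other 6 collectively hold it with probability 6/7.
The host can always find 5 empty chests to open, so the reveals don't change that 6/7; it is now spread over the 1 remaining unopened chest.
P(win by switching) = (6/7) · (1/1) = 6/7 ≈ 0.857.

0.857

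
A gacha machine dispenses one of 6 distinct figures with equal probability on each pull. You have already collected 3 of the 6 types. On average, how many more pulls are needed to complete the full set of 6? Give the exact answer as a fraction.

Starting from 3 distinct types, each trial gives a new one with probability (6−i)/6 when i types are held, so the wait for the next new type is 6/(6−i).
E = 6/3 + 6/2 + 6/1 = 11.

11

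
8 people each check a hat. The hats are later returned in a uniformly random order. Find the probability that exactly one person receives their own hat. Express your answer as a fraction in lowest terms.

Choose which one is fixed: C(8,1) = 8 ways.
The remaining 7 must have no fixed point: D(7) = 1854.
P = 8·1854/40320 = 103/280.

103/280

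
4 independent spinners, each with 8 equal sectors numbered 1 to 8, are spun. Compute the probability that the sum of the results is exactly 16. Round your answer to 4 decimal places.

0.0769

There are 8^4 = 4096 equally likely outcomes.
The number of ordered 4-tuples from {1,…,8} summing to 16 is 315.
P(sum = 16) = 315/4096 ≈ 0.0769.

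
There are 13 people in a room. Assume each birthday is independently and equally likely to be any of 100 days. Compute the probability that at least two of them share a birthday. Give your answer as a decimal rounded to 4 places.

It's easier to compute the probability that all 13 are distinct.
P(all distinct) = 100/100 · 99/100 · ··· · 88/100 ≈ 0.4428.
So the probability of at least one match is 1 − 0.4428 = 0.5572.

0.5572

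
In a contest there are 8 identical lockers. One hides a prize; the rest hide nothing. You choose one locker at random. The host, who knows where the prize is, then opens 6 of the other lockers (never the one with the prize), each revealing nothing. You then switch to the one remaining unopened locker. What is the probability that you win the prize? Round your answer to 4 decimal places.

Your original locker holds the prize with probability 1/8, so the other 7 collectively hold it with probability 7/8.
The host can always find 6 empty lockers to open, so the reveals don't change that 7/8; it is now spread over the 1 remaining unopened locker.
P(win by switching) = (7/8) · (1/1) = 7/8 ≈ 0.8750.

0.8750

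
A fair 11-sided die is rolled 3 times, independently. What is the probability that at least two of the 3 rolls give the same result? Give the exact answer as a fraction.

P(all 3 different) = 11/11 · 10/11 · ··· · 9/11 = 90/121.
P(at least two equal) = 1 − 90/121 = 31/121.

31/121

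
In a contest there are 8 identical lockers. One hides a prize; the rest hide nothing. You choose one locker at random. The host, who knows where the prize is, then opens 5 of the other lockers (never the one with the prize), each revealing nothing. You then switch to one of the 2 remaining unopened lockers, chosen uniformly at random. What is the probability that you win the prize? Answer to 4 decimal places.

Your original locker holds the prize with probability 1/8, so the other 7 collectively hold it with probability 7/8.
The host can always find 5 empty lockers to open, so the reveals don't change that 7/8; it is now spread over the 2 remaining unopened lockers.
P(win by switching) = (7/8) · (1/2) = 7/16 ≈ 0.4375.

0.4375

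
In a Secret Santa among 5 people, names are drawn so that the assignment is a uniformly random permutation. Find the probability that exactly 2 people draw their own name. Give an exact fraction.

Choose which 2 of the 5 are fixed: C(5,2) = 10 ways.
The remaining 3 must have no fixed point: D(3) = 2.
P = 10·2/120 = 1/6.

1/6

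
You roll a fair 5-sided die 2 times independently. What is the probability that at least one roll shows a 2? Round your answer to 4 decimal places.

P(no roll shows a 2) = (4/5)^2 ≈ 0.6400.
P(at least one) = 1 − 0.6400 = 0.3600.

0.3600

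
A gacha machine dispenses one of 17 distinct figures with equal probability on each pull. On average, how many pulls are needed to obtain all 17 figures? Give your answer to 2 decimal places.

After i distinct types are collected, each trial gives a new one with probability (17−i)/17, so the expected wait for the next new type is 17/(17−i).
E = 17/17 + 17/16 + 17/15 + 17/14 + 17/13 + 17/12 + 17/11 + 17/10 + 17/9 + 17/8 + 17/7 + 17/6 + 17/5 + 17/4 + 17/3 + 17/2 + 17/1 = 42142223/720720 ≈ 58.47.

58.47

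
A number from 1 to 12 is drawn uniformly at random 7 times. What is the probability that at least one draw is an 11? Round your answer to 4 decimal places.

P(no draw is an 11) = (11/12)^7 ≈ 0.5439.
P(at least one) = 1 − 0.5439 = 0.4561.

0.4561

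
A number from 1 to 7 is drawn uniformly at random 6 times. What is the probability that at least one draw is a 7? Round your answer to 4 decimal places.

0.6034

P(no draw is a 7) = (6/7)^6 ≈ 0.3966.
P(at least one) = 1 − 0.3966 = 0.6034.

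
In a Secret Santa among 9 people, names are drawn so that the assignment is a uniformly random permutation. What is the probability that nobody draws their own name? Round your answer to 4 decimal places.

This is the derangement probability: permutations of 9 with no fixed point.
D(9) = 9! · (1 − 1/1! + 1/2! − ··· + (−1)^9/9!) = 133496.
P = 133496/362880 = 16687/45360 ≈ 0.3679.

0.3679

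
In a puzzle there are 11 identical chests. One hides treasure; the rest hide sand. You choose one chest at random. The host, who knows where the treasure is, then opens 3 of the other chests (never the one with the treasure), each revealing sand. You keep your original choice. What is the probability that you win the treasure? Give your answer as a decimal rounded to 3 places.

The host can always open 3 empty chests regardless of your choice, so the reveals give no information about your original chest.
P(win by staying) = 1/11 ≈ 0.091.

0.091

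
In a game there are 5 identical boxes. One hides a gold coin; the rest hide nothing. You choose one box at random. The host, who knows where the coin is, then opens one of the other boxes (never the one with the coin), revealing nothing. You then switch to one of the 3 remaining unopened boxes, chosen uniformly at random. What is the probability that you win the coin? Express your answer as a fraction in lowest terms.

Your original box holds the coin with probability 1/5, so the other 4 collectively hold it with probability 4/5.
The host can always find an empty box to open, so this doesn't change that 4/5; it is now spread over the 3 remaining unopened boxes.
P(win by switching) = (4/5) · (1/3) = 4/15.

4/15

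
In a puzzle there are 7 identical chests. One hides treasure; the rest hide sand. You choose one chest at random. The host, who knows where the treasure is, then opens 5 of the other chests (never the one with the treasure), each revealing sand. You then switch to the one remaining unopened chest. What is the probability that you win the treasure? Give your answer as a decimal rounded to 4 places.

Your original chest holds the treasure with probability 1/7, so the other 6 collectively hold it with probability 6/7.
The host can always find 5 empty chests to open, so the reveals don't change that 6/7; it is now spread over the 1 remaining unopened chest.
P(win by switching) = (6/7) · (1/1) = 6/7 ≈ 0.8571.

0.8571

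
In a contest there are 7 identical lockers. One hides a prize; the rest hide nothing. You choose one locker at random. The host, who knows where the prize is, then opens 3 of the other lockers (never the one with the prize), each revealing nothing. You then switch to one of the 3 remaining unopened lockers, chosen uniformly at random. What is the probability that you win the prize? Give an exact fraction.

Your original locker holds the prize with probability 1/7, so the other 6 collectively hold it with probability 6/7.
The host can always find 3 empty lockers to open, so the reveals don't change that 6/7; it is now spread over the 3 remaining unopened lockers.
P(win by switching) = (6/7) · (1/3) = 2/7.

2/7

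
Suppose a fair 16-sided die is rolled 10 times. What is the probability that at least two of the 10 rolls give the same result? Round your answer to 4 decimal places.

P(all 10 different) = 16/16 · 15/16 · ··· · 7/16 ≈ 0.0264.
P(at least two equal) = 1 − 0.0264 = 0.9736.

0.9736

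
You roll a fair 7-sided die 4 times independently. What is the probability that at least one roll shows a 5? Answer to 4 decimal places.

P(no roll shows a 5) = (6/7)^4 ≈ 0.5398.
P(at least one) = 1 − 0.5398 = 0.4602.

0.4602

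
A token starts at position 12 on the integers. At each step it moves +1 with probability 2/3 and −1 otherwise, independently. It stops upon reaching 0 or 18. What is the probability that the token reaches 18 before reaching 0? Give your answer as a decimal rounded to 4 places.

0.9998

Let r = q/p = (1/3)/(2/3) = 1/2. The recurrence P(i) = p·P(i+1) + q·P(i−1) with P(0)=0, P(18)=1 gives P(i) = (1 − r^i)/(1 − r^18).
P(12) = (1 − (1/2)^12) / (1 − (1/2)^18) = 4160/4161 ≈ 0.9998.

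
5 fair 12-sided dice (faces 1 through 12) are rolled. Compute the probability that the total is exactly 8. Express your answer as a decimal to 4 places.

There are 12^5 = 248832 equally likely outcomes.
The number of ordered 5-tuples from {1,…,12} summing to 8 is 35.
P(sum = 8) = 35/248832 ≈ 0.0001.

0.0001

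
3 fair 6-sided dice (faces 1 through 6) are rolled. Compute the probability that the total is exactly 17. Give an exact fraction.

There are 6^3 = 216 equally likely outcomes.
The number of ordered 3-tuples from {1,…,6} summing to 17 is 3.
P(sum = 17) = 3/216 = 1/72.

1/72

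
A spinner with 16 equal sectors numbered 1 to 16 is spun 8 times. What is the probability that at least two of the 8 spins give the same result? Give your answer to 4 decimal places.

P(all 8 different) = 16/16 · 15/16 · ··· · 9/16 ≈ 0.1208.
P(at least two equal) = 1 − 0.1208 = 0.8792.

0.8792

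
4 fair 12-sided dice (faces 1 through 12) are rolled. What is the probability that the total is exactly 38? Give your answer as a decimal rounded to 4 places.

0.0138

There are 12^4 = 20736 equally likely outcomes.
The number of ordered 4-tuples from {1,…,12} summing to 38 is 286.
P(sum = 38) = 286/20736 = 143/10368 ≈ 0.0138.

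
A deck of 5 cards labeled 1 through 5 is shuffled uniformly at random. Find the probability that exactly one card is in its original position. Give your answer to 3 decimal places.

Choose which one is fixed: C(5,1) = 5 ways.
The remaining 4 must have no fixed point: D(4) = 9.
P = 5·9/120 = 3/8 ≈ 0.375.

0.375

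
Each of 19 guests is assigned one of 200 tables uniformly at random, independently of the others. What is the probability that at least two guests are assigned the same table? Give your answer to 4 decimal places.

It's easier to compute the probability that all 19 are distinct.
P(all distinct) = 200/200 · 199/200 · ··· · 182/200 ≈ 0.4137.
So the probability of at least one match is 1 − 0.4137 = 0.5863.

0.5863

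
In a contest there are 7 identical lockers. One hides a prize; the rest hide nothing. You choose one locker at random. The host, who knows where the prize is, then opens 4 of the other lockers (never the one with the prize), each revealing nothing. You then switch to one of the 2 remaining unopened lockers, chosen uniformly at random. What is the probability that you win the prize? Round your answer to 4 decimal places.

0.4286

Your original locker holds the prize with probability 1/7, so the other 6 collectively hold it with probability 6/7.
The host can always find 4 empty lockers to open, so the reveals don't change that 6/7; it is now spread over the 2 remaining unopened lockers.
P(win by switching) = (6/7) · (1/2) = 3/7 ≈ 0.4286.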